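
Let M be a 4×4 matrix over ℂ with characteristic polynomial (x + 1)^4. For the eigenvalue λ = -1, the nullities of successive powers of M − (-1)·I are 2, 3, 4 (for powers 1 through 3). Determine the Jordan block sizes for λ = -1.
Block sizes for λ = -1: [3, 1]

From the dimensions of kernels of powers, the number of Jordan blocks of size at least j is d_j − d_{j−1} where d_j = dim ker(N^j) (with d_0 = 0). Computing the differences gives [2, 1, 1].
The number of blocks of size exactly k is (#blocks of size ≥ k) − (#blocks of size ≥ k + 1), so the partition is: 1 block(s) of size 1, 1 block(s) of size 3.
In nonincreasing order the block sizes are [3, 1].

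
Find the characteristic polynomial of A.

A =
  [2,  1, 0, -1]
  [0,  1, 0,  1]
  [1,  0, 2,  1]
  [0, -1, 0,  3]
x^4 - 8*x^3 + 24*x^2 - 32*x + 16

Expanding det(x·I − A) (e.g. by cofactor expansion or by noting that A is similar to its Jordan form J, which has the same characteristic polynomial as A) gives
  χ_A(x) = x^4 - 8*x^3 + 24*x^2 - 32*x + 16
which factors as (x - 2)^4. The eigenvalues (with algebraic multiplicities) are λ = 2 with multiplicity 4.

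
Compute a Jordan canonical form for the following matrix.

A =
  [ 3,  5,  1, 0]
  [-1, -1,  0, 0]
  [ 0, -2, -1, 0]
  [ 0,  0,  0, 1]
J_2(0) ⊕ J_1(1) ⊕ J_1(1)

The characteristic polynomial is
  det(x·I − A) = x^4 - 2*x^3 + x^2 = x^2*(x - 1)^2

Eigenvalues and multiplicities (the geometric multiplicity of λ is n − rank(A − λI), which equals the number of Jordan blocks for λ):
  λ = 0: algebraic multiplicity = 2, geometric multiplicity = 1
  λ = 1: algebraic multiplicity = 2, geometric multiplicity = 2

Determining the block sizes for each eigenvalue:
  λ = 0: one block (gm = 1), so the single block has size am = 2 → block sizes [2]
  λ = 1: gm = am = 2, so every block has size 1 → block sizes [1, 1]

Assembling the blocks gives a Jordan form
J =
  [0, 1, 0, 0]
  [0, 0, 0, 0]
  [0, 0, 1, 0]
  [0, 0, 0, 1]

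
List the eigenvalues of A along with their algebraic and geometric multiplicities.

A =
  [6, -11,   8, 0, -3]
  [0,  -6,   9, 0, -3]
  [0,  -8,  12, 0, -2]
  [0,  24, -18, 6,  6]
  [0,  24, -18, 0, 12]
λ = 6: alg = 5, geom = 3

Step 1 — factor the characteristic polynomial to read off the algebraic multiplicities:
  χ_A(x) = (x - 6)^5

Step 2 — compute geometric multiplicities via the rank-nullity identity g(λ) = n − rank(A − λI):
  rank(A − (6)·I) = 2, so dim ker(A − (6)·I) = n − 2 = 3

Summary:
  λ = 6: algebraic multiplicity = 5, geometric multiplicity = 3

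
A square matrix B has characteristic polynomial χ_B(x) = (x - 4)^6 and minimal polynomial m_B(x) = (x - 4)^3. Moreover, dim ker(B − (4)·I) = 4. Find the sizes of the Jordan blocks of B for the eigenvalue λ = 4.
Block sizes for λ = 4: [3, 1, 1, 1]

Step 1 — from the characteristic polynomial, algebraic multiplicity of λ = 4 is 6. From dim ker(B − (4)·I) = 4, there are exactly 4 Jordan blocks for λ = 4.
Step 2 — from the minimal polynomial, the factor (x − 4)^3 tells us the largest block for λ = 4 has size 3.
Step 3 — with total size 6, 4 blocks, and largest block 3, the block sizes (in nonincreasing order) are [3, 1, 1, 1].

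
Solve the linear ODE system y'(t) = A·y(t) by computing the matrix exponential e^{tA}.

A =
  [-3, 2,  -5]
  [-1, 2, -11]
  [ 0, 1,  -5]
e^{tA} =
  [-t^2*exp(-2*t)/2 - t*exp(-2*t) + exp(-2*t), t^2*exp(-2*t)/2 + 2*t*exp(-2*t), -t^2*exp(-2*t) - 5*t*exp(-2*t)]
  [-3*t^2*exp(-2*t)/2 - t*exp(-2*t), 3*t^2*exp(-2*t)/2 + 4*t*exp(-2*t) + exp(-2*t), -3*t^2*exp(-2*t) - 11*t*exp(-2*t)]
  [-t^2*exp(-2*t)/2, t^2*exp(-2*t)/2 + t*exp(-2*t), -t^2*exp(-2*t) - 3*t*exp(-2*t) + exp(-2*t)]

Strategy: write A = P · J · P⁻¹ where J is a Jordan canonical form, so e^{tA} = P · e^{tJ} · P⁻¹, and e^{tJ} can be computed block-by-block.

A has Jordan form
J =
  [-2,  1,  0]
  [ 0, -2,  1]
  [ 0,  0, -2]
(up to reordering of blocks).

Per-block formulas:
  For a 3×3 Jordan block J_3(-2): exp(t · J_3(-2)) = e^(-2t)·(I + t·N + (t^2/2)·N^2), where N is the 3×3 nilpotent shift.

After assembling e^{tJ} and conjugating by P, we get:

e^{tA} =
  [-t^2*exp(-2*t)/2 - t*exp(-2*t) + exp(-2*t), t^2*exp(-2*t)/2 + 2*t*exp(-2*t), -t^2*exp(-2*t) - 5*t*exp(-2*t)]
  [-3*t^2*exp(-2*t)/2 - t*exp(-2*t), 3*t^2*exp(-2*t)/2 + 4*t*exp(-2*t) + exp(-2*t), -3*t^2*exp(-2*t) - 11*t*exp(-2*t)]
  [-t^2*exp(-2*t)/2, t^2*exp(-2*t)/2 + t*exp(-2*t), -t^2*exp(-2*t) - 3*t*exp(-2*t) + exp(-2*t)]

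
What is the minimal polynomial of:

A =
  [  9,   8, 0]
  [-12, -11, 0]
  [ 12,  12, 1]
x^2 + 2*x - 3

The characteristic polynomial is χ_A(x) = (x - 1)^2*(x + 3), so the eigenvalues are known. The minimal polynomial is
  m_A(x) = Π_λ (x − λ)^{k_λ}
where k_λ is the size of the *largest* Jordan block for λ (equivalently, the smallest k with (A − λI)^k v = 0 for every generalised eigenvector v of λ).

  λ = -3: largest Jordan block has size 1, contributing (x + 3)
  λ = 1: largest Jordan block has size 1, contributing (x − 1)

So m_A(x) = (x - 1)*(x + 3) = x^2 + 2*x - 3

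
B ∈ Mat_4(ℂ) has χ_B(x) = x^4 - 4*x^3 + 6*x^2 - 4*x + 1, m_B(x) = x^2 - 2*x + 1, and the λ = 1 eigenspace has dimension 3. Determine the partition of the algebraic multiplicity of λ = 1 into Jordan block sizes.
Block sizes for λ = 1: [2, 1, 1]

Step 1 — from the characteristic polynomial, algebraic multiplicity of λ = 1 is 4. From dim ker(B − (1)·I) = 3, there are exactly 3 Jordan blocks for λ = 1.
Step 2 — from the minimal polynomial, the factor (x − 1)^2 tells us the largest block for λ = 1 has size 2.
Step 3 — with total size 4, 3 blocks, and largest block 2, the block sizes (in nonincreasing order) are [2, 1, 1].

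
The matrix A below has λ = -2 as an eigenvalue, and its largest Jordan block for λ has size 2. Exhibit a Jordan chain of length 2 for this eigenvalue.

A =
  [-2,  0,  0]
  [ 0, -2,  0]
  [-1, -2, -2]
A Jordan chain for λ = -2 of length 2:
v_1 = (0, 0, -1)ᵀ
v_2 = (1, 0, 0)ᵀ

Let N = A − (-2)·I. We want v_2 with N^2 v_2 = 0 but N^1 v_2 ≠ 0; then v_{j-1} := N · v_j for j = 2, …, 2.

Pick v_2 = (1, 0, 0)ᵀ.
Then v_1 = N · v_2 = (0, 0, -1)ᵀ.

Sanity check: (A − (-2)·I) v_1 = (0, 0, 0)ᵀ = 0. ✓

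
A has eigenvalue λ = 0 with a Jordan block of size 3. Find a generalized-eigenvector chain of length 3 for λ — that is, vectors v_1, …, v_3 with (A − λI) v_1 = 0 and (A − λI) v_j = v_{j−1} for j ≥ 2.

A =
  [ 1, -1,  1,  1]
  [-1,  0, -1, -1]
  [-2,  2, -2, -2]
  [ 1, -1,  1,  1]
A Jordan chain for λ = 0 of length 3:
v_1 = (1, 0, -2, 1)ᵀ
v_2 = (1, -1, -2, 1)ᵀ
v_3 = (1, 0, 0, 0)ᵀ

Let N = A − (0)·I. We want v_3 with N^3 v_3 = 0 but N^2 v_3 ≠ 0; then v_{j-1} := N · v_j for j = 3, …, 2.

Pick v_3 = (1, 0, 0, 0)ᵀ.
Then v_2 = N · v_3 = (1, -1, -2, 1)ᵀ.
Then v_1 = N · v_2 = (1, 0, -2, 1)ᵀ.

Sanity check: (A − (0)·I) v_1 = (0, 0, 0, 0)ᵀ = 0. ✓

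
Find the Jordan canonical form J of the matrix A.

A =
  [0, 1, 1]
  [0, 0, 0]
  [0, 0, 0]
J_2(0) ⊕ J_1(0)

The characteristic polynomial is
  det(x·I − A) = x^3

Eigenvalues and multiplicities (the geometric multiplicity of λ is n − rank(A − λI), which equals the number of Jordan blocks for λ):
  λ = 0: algebraic multiplicity = 3, geometric multiplicity = 2

Determining the block sizes for each eigenvalue:
  λ = 0: 2 blocks summing to 3 forces exactly one block of size 2 and the rest size 1 → block sizes [2, 1]

Assembling the blocks gives a Jordan form
J =
  [0, 1, 0]
  [0, 0, 0]
  [0, 0, 0]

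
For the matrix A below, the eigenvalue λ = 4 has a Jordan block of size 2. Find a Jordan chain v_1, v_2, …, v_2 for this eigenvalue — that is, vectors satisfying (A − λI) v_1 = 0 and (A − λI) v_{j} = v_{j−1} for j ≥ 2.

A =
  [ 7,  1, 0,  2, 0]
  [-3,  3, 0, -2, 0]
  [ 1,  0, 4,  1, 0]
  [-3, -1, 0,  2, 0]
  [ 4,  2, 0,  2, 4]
A Jordan chain for λ = 4 of length 2:
v_1 = (3, -3, 1, -3, 4)ᵀ
v_2 = (1, 0, 0, 0, 0)ᵀ

Let N = A − (4)·I. We want v_2 with N^2 v_2 = 0 but N^1 v_2 ≠ 0; then v_{j-1} := N · v_j for j = 2, …, 2.

Pick v_2 = (1, 0, 0, 0, 0)ᵀ.
Then v_1 = N · v_2 = (3, -3, 1, -3, 4)ᵀ.

Sanity check: (A − (4)·I) v_1 = (0, 0, 0, 0, 0)ᵀ = 0. ✓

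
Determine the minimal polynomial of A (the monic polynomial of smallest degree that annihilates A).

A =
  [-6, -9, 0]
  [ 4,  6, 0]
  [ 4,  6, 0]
x^2

The characteristic polynomial is χ_A(x) = x^3, so the eigenvalues are known. The minimal polynomial is
  m_A(x) = Π_λ (x − λ)^{k_λ}
where k_λ is the size of the *largest* Jordan block for λ (equivalently, the smallest k with (A − λI)^k v = 0 for every generalised eigenvector v of λ).

  λ = 0: largest Jordan block has size 2, contributing (x − 0)^2

So m_A(x) = x^2 = x^2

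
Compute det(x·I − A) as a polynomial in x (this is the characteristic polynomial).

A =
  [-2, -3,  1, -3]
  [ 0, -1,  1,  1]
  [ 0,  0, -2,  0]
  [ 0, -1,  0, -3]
x^4 + 8*x^3 + 24*x^2 + 32*x + 16

Expanding det(x·I − A) (e.g. by cofactor expansion or by noting that A is similar to its Jordan form J, which has the same characteristic polynomial as A) gives
  χ_A(x) = x^4 + 8*x^3 + 24*x^2 + 32*x + 16
which factors as (x + 2)^4. The eigenvalues (with algebraic multiplicities) are λ = -2 with multiplicity 4.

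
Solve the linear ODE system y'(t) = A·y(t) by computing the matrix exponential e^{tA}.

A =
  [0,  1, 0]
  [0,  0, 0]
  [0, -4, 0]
e^{tA} =
  [1, t, 0]
  [0, 1, 0]
  [0, -4*t, 1]

Strategy: write A = P · J · P⁻¹ where J is a Jordan canonical form, so e^{tA} = P · e^{tJ} · P⁻¹, and e^{tJ} can be computed block-by-block.

A has Jordan form
J =
  [0, 1, 0]
  [0, 0, 0]
  [0, 0, 0]
(up to reordering of blocks).

Per-block formulas:
  For a 1×1 block at λ = 0: exp(t · [0]) = [e^(0t)].
  For a 2×2 Jordan block J_2(0): exp(t · J_2(0)) = e^(0t)·(I + t·N), where N is the 2×2 nilpotent shift.

After assembling e^{tJ} and conjugating by P, we get:

e^{tA} =
  [1, t, 0]
  [0, 1, 0]
  [0, -4*t, 1]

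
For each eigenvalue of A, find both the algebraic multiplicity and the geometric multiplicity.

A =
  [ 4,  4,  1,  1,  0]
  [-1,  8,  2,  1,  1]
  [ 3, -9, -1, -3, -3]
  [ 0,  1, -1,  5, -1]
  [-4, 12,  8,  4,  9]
λ = 5: alg = 5, geom = 3

Step 1 — factor the characteristic polynomial to read off the algebraic multiplicities:
  χ_A(x) = (x - 5)^5

Step 2 — compute geometric multiplicities via the rank-nullity identity g(λ) = n − rank(A − λI):
  rank(A − (5)·I) = 2, so dim ker(A − (5)·I) = n − 2 = 3

Summary:
  λ = 5: algebraic multiplicity = 5, geometric multiplicity = 3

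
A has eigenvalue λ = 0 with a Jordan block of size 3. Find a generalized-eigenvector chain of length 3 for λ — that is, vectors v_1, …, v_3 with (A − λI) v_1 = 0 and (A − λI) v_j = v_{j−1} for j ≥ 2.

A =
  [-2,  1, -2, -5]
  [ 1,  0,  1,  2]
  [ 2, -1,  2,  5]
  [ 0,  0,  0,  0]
A Jordan chain for λ = 0 of length 3:
v_1 = (1, 0, -1, 0)ᵀ
v_2 = (-2, 1, 2, 0)ᵀ
v_3 = (1, 0, 0, 0)ᵀ

Let N = A − (0)·I. We want v_3 with N^3 v_3 = 0 but N^2 v_3 ≠ 0; then v_{j-1} := N · v_j for j = 3, …, 2.

Pick v_3 = (1, 0, 0, 0)ᵀ.
Then v_2 = N · v_3 = (-2, 1, 2, 0)ᵀ.
Then v_1 = N · v_2 = (1, 0, -1, 0)ᵀ.

Sanity check: (A − (0)·I) v_1 = (0, 0, 0, 0)ᵀ = 0. ✓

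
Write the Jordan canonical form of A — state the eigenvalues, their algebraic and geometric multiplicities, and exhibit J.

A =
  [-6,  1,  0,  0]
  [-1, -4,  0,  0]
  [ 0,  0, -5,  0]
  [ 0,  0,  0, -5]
J_2(-5) ⊕ J_1(-5) ⊕ J_1(-5)

The characteristic polynomial is
  det(x·I − A) = x^4 + 20*x^3 + 150*x^2 + 500*x + 625 = (x + 5)^4

Eigenvalues and multiplicities (the geometric multiplicity of λ is n − rank(A − λI), which equals the number of Jordan blocks for λ):
  λ = -5: algebraic multiplicity = 4, geometric multiplicity = 3

Determining the block sizes for each eigenvalue:
  λ = -5: 3 blocks summing to 4 forces exactly one block of size 2 and the rest size 1 → block sizes [2, 1, 1]

Assembling the blocks gives a Jordan form
J =
  [-5,  1,  0,  0]
  [ 0, -5,  0,  0]
  [ 0,  0, -5,  0]
  [ 0,  0,  0, -5]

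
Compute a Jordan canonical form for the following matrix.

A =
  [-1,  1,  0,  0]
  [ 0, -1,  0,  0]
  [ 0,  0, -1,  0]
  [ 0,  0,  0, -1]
J_2(-1) ⊕ J_1(-1) ⊕ J_1(-1)

The characteristic polynomial is
  det(x·I − A) = x^4 + 4*x^3 + 6*x^2 + 4*x + 1 = (x + 1)^4

Eigenvalues and multiplicities (the geometric multiplicity of λ is n − rank(A − λI), which equals the number of Jordan blocks for λ):
  λ = -1: algebraic multiplicity = 4, geometric multiplicity = 3

Determining the block sizes for each eigenvalue:
  λ = -1: 3 blocks summing to 4 forces exactly one block of size 2 and the rest size 1 → block sizes [2, 1, 1]

Assembling the blocks gives a Jordan form
J =
  [-1,  1,  0,  0]
  [ 0, -1,  0,  0]
  [ 0,  0, -1,  0]
  [ 0,  0,  0, -1]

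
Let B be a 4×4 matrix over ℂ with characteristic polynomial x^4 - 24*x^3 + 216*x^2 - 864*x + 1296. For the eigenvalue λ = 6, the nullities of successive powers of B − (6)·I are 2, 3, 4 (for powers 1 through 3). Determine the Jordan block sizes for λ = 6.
Block sizes for λ = 6: [3, 1]

From the dimensions of kernels of powers, the number of Jordan blocks of size at least j is d_j − d_{j−1} where d_j = dim ker(N^j) (with d_0 = 0). Computing the differences gives [2, 1, 1].
The number of blocks of size exactly k is (#blocks of size ≥ k) − (#blocks of size ≥ k + 1), so the partition is: 1 block(s) of size 1, 1 block(s) of size 3.
In nonincreasing order the block sizes are [3, 1].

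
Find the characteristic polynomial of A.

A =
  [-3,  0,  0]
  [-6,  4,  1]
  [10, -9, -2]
x^3 + x^2 - 5*x + 3

Expanding det(x·I − A) (e.g. by cofactor expansion or by noting that A is similar to its Jordan form J, which has the same characteristic polynomial as A) gives
  χ_A(x) = x^3 + x^2 - 5*x + 3
which factors as (x - 1)^2*(x + 3). The eigenvalues (with algebraic multiplicities) are λ = -3 with multiplicity 1, λ = 1 with multiplicity 2.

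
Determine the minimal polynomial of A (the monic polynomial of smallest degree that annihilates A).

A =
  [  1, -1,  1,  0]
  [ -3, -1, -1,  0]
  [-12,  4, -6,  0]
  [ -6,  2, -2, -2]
x^2 + 4*x + 4

The characteristic polynomial is χ_A(x) = (x + 2)^4, so the eigenvalues are known. The minimal polynomial is
  m_A(x) = Π_λ (x − λ)^{k_λ}
where k_λ is the size of the *largest* Jordan block for λ (equivalently, the smallest k with (A − λI)^k v = 0 for every generalised eigenvector v of λ).

  λ = -2: largest Jordan block has size 2, contributing (x + 2)^2

So m_A(x) = (x + 2)^2 = x^2 + 4*x + 4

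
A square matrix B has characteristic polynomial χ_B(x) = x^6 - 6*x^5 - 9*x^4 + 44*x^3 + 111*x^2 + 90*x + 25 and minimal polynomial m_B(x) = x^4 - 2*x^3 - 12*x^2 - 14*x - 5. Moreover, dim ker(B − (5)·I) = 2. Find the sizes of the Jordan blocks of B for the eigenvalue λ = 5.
Block sizes for λ = 5: [1, 1]

Step 1 — from the characteristic polynomial, algebraic multiplicity of λ = 5 is 2. From dim ker(B − (5)·I) = 2, there are exactly 2 Jordan blocks for λ = 5.
Step 2 — from the minimal polynomial, the factor (x − 5) tells us the largest block for λ = 5 has size 1.
Step 3 — with total size 2, 2 blocks, and largest block 1, the block sizes (in nonincreasing order) are [1, 1].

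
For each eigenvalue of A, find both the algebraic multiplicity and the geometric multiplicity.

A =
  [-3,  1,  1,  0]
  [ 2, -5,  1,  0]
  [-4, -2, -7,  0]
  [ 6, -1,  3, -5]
λ = -5: alg = 4, geom = 2

Step 1 — factor the characteristic polynomial to read off the algebraic multiplicities:
  χ_A(x) = (x + 5)^4

Step 2 — compute geometric multiplicities via the rank-nullity identity g(λ) = n − rank(A − λI):
  rank(A − (-5)·I) = 2, so dim ker(A − (-5)·I) = n − 2 = 2

Summary:
  λ = -5: algebraic multiplicity = 4, geometric multiplicity = 2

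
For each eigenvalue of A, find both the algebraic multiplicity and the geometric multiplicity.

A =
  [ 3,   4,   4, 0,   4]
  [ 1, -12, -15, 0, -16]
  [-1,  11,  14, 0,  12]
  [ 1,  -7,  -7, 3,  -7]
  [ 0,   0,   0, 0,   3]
λ = -1: alg = 1, geom = 1; λ = 3: alg = 4, geom = 2

Step 1 — factor the characteristic polynomial to read off the algebraic multiplicities:
  χ_A(x) = (x - 3)^4*(x + 1)

Step 2 — compute geometric multiplicities via the rank-nullity identity g(λ) = n − rank(A − λI):
  rank(A − (-1)·I) = 4, so dim ker(A − (-1)·I) = n − 4 = 1
  rank(A − (3)·I) = 3, so dim ker(A − (3)·I) = n − 3 = 2

Summary:
  λ = -1: algebraic multiplicity = 1, geometric multiplicity = 1
  λ = 3: algebraic multiplicity = 4, geometric multiplicity = 2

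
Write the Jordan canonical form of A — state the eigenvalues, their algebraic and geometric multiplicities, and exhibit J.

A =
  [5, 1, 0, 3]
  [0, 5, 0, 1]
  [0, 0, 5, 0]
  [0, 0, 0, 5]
J_3(5) ⊕ J_1(5)

The characteristic polynomial is
  det(x·I − A) = x^4 - 20*x^3 + 150*x^2 - 500*x + 625 = (x - 5)^4

Eigenvalues and multiplicities (the geometric multiplicity of λ is n − rank(A − λI), which equals the number of Jordan blocks for λ):
  λ = 5: algebraic multiplicity = 4, geometric multiplicity = 2

Determining the block sizes for each eigenvalue:
  λ = 5: with am = 4 and gm = 2, the partition is not yet determined (e.g. several partitions of 4 into 2 parts exist). Let N = A − (5)·I. Computing rank(N^1) = 2, rank(N^2) = 1, rank(N^3) = 0; the number of blocks of size ≥ j is rank(N^{j−1}) − rank(N^j), giving [2, 1, 1]. So we have 1 block(s) of size 3, 1 block(s) of size 1 → block sizes [3, 1]

Assembling the blocks gives a Jordan form
J =
  [5, 1, 0, 0]
  [0, 5, 1, 0]
  [0, 0, 5, 0]
  [0, 0, 0, 5]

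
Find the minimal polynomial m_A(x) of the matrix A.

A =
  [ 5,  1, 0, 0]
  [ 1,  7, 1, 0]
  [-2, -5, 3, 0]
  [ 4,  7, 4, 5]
x^3 - 15*x^2 + 75*x - 125

The characteristic polynomial is χ_A(x) = (x - 5)^4, so the eigenvalues are known. The minimal polynomial is
  m_A(x) = Π_λ (x − λ)^{k_λ}
where k_λ is the size of the *largest* Jordan block for λ (equivalently, the smallest k with (A − λI)^k v = 0 for every generalised eigenvector v of λ).

  λ = 5: largest Jordan block has size 3, contributing (x − 5)^3

So m_A(x) = (x - 5)^3 = x^3 - 15*x^2 + 75*x - 125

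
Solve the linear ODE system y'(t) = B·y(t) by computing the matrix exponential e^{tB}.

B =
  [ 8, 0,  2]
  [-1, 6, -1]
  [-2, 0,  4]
e^{tB} =
  [2*t*exp(6*t) + exp(6*t), 0, 2*t*exp(6*t)]
  [-t*exp(6*t), exp(6*t), -t*exp(6*t)]
  [-2*t*exp(6*t), 0, -2*t*exp(6*t) + exp(6*t)]

Strategy: write B = P · J · P⁻¹ where J is a Jordan canonical form, so e^{tB} = P · e^{tJ} · P⁻¹, and e^{tJ} can be computed block-by-block.

B has Jordan form
J =
  [6, 1, 0]
  [0, 6, 0]
  [0, 0, 6]
(up to reordering of blocks).

Per-block formulas:
  For a 2×2 Jordan block J_2(6): exp(t · J_2(6)) = e^(6t)·(I + t·N), where N is the 2×2 nilpotent shift.
  For a 1×1 block at λ = 6: exp(t · [6]) = [e^(6t)].

After assembling e^{tJ} and conjugating by P, we get:

e^{tB} =
  [2*t*exp(6*t) + exp(6*t), 0, 2*t*exp(6*t)]
  [-t*exp(6*t), exp(6*t), -t*exp(6*t)]
  [-2*t*exp(6*t), 0, -2*t*exp(6*t) + exp(6*t)]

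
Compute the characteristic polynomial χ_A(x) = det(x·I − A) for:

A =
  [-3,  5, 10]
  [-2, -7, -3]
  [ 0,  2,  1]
x^3 + 9*x^2 + 27*x + 27

Expanding det(x·I − A) (e.g. by cofactor expansion or by noting that A is similar to its Jordan form J, which has the same characteristic polynomial as A) gives
  χ_A(x) = x^3 + 9*x^2 + 27*x + 27
which factors as (x + 3)^3. The eigenvalues (with algebraic multiplicities) are λ = -3 with multiplicity 3.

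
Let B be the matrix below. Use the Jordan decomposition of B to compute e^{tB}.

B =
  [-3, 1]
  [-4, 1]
e^{tB} =
  [-2*t*exp(-t) + exp(-t), t*exp(-t)]
  [-4*t*exp(-t), 2*t*exp(-t) + exp(-t)]

Strategy: write B = P · J · P⁻¹ where J is a Jordan canonical form, so e^{tB} = P · e^{tJ} · P⁻¹, and e^{tJ} can be computed block-by-block.

B has Jordan form
J =
  [-1,  1]
  [ 0, -1]
(up to reordering of blocks).

Per-block formulas:
  For a 2×2 Jordan block J_2(-1): exp(t · J_2(-1)) = e^(-1t)·(I + t·N), where N is the 2×2 nilpotent shift.

After assembling e^{tJ} and conjugating by P, we get:

e^{tB} =
  [-2*t*exp(-t) + exp(-t), t*exp(-t)]
  [-4*t*exp(-t), 2*t*exp(-t) + exp(-t)]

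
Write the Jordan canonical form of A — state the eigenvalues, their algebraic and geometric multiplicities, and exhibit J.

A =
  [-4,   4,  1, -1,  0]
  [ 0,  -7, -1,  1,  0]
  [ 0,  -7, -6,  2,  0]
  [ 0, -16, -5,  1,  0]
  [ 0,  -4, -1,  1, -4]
J_3(-4) ⊕ J_1(-4) ⊕ J_1(-4)

The characteristic polynomial is
  det(x·I − A) = x^5 + 20*x^4 + 160*x^3 + 640*x^2 + 1280*x + 1024 = (x + 4)^5

Eigenvalues and multiplicities (the geometric multiplicity of λ is n − rank(A − λI), which equals the number of Jordan blocks for λ):
  λ = -4: algebraic multiplicity = 5, geometric multiplicity = 3

Determining the block sizes for each eigenvalue:
  λ = -4: with am = 5 and gm = 3, the partition is not yet determined (e.g. several partitions of 5 into 3 parts exist). Let N = A − (-4)·I. Computing rank(N^1) = 2, rank(N^2) = 1, rank(N^3) = 0; the number of blocks of size ≥ j is rank(N^{j−1}) − rank(N^j), giving [3, 1, 1]. So we have 1 block(s) of size 3, 2 block(s) of size 1 → block sizes [3, 1, 1]

Assembling the blocks gives a Jordan form
J =
  [-4,  1,  0,  0,  0]
  [ 0, -4,  1,  0,  0]
  [ 0,  0, -4,  0,  0]
  [ 0,  0,  0, -4,  0]
  [ 0,  0,  0,  0, -4]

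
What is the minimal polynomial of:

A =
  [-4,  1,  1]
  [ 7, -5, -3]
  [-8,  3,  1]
x^3 + 8*x^2 + 21*x + 18

The characteristic polynomial is χ_A(x) = (x + 2)*(x + 3)^2, so the eigenvalues are known. The minimal polynomial is
  m_A(x) = Π_λ (x − λ)^{k_λ}
where k_λ is the size of the *largest* Jordan block for λ (equivalently, the smallest k with (A − λI)^k v = 0 for every generalised eigenvector v of λ).

  λ = -3: largest Jordan block has size 2, contributing (x + 3)^2
  λ = -2: largest Jordan block has size 1, contributing (x + 2)

So m_A(x) = (x + 2)*(x + 3)^2 = x^3 + 8*x^2 + 21*x + 18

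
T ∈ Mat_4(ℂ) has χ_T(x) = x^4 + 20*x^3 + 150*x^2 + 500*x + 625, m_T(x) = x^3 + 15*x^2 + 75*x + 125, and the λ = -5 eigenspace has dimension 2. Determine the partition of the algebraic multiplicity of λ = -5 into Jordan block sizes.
Block sizes for λ = -5: [3, 1]

Step 1 — from the characteristic polynomial, algebraic multiplicity of λ = -5 is 4. From dim ker(T − (-5)·I) = 2, there are exactly 2 Jordan blocks for λ = -5.
Step 2 — from the minimal polynomial, the factor (x + 5)^3 tells us the largest block for λ = -5 has size 3.
Step 3 — with total size 4, 2 blocks, and largest block 3, the block sizes (in nonincreasing order) are [3, 1].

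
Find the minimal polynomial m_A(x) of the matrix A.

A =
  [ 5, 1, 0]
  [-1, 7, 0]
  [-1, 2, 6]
x^3 - 18*x^2 + 108*x - 216

The characteristic polynomial is χ_A(x) = (x - 6)^3, so the eigenvalues are known. The minimal polynomial is
  m_A(x) = Π_λ (x − λ)^{k_λ}
where k_λ is the size of the *largest* Jordan block for λ (equivalently, the smallest k with (A − λI)^k v = 0 for every generalised eigenvector v of λ).

  λ = 6: largest Jordan block has size 3, contributing (x − 6)^3

So m_A(x) = (x - 6)^3 = x^3 - 18*x^2 + 108*x - 216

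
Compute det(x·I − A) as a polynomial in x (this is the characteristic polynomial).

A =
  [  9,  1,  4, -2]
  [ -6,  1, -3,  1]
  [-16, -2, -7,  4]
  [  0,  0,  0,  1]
x^4 - 4*x^3 + 6*x^2 - 4*x + 1

Expanding det(x·I − A) (e.g. by cofactor expansion or by noting that A is similar to its Jordan form J, which has the same characteristic polynomial as A) gives
  χ_A(x) = x^4 - 4*x^3 + 6*x^2 - 4*x + 1
which factors as (x - 1)^4. The eigenvalues (with algebraic multiplicities) are λ = 1 with multiplicity 4.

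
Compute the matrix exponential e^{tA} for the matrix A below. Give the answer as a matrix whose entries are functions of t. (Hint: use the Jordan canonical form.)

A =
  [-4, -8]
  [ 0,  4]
e^{tA} =
  [exp(-4*t), -exp(4*t) + exp(-4*t)]
  [0, exp(4*t)]

Strategy: write A = P · J · P⁻¹ where J is a Jordan canonical form, so e^{tA} = P · e^{tJ} · P⁻¹, and e^{tJ} can be computed block-by-block.

A has Jordan form
J =
  [-4, 0]
  [ 0, 4]
(up to reordering of blocks).

Per-block formulas:
  For a 1×1 block at λ = -4: exp(t · [-4]) = [e^(-4t)].
  For a 1×1 block at λ = 4: exp(t · [4]) = [e^(4t)].

After assembling e^{tJ} and conjugating by P, we get:

e^{tA} =
  [exp(-4*t), -exp(4*t) + exp(-4*t)]
  [0, exp(4*t)]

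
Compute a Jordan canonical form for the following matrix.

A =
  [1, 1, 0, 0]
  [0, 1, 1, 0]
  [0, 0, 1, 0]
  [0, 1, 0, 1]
J_3(1) ⊕ J_1(1)

The characteristic polynomial is
  det(x·I − A) = x^4 - 4*x^3 + 6*x^2 - 4*x + 1 = (x - 1)^4

Eigenvalues and multiplicities (the geometric multiplicity of λ is n − rank(A − λI), which equals the number of Jordan blocks for λ):
  λ = 1: algebraic multiplicity = 4, geometric multiplicity = 2

Determining the block sizes for each eigenvalue:
  λ = 1: with am = 4 and gm = 2, the partition is not yet determined (e.g. several partitions of 4 into 2 parts exist). Let N = A − (1)·I. Computing rank(N^1) = 2, rank(N^2) = 1, rank(N^3) = 0; the number of blocks of size ≥ j is rank(N^{j−1}) − rank(N^j), giving [2, 1, 1]. So we have 1 block(s) of size 3, 1 block(s) of size 1 → block sizes [3, 1]

Assembling the blocks gives a Jordan form
J =
  [1, 1, 0, 0]
  [0, 1, 1, 0]
  [0, 0, 1, 0]
  [0, 0, 0, 1]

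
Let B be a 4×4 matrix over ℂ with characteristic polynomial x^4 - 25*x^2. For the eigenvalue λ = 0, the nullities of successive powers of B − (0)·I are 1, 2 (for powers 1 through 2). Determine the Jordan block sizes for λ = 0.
Block sizes for λ = 0: [2]

From the dimensions of kernels of powers, the number of Jordan blocks of size at least j is d_j − d_{j−1} where d_j = dim ker(N^j) (with d_0 = 0). Computing the differences gives [1, 1].
The number of blocks of size exactly k is (#blocks of size ≥ k) − (#blocks of size ≥ k + 1), so the partition is: 1 block(s) of size 2.
In nonincreasing order the block sizes are [2].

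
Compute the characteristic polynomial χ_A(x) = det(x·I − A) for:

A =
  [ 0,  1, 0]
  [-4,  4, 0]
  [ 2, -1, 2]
x^3 - 6*x^2 + 12*x - 8

Expanding det(x·I − A) (e.g. by cofactor expansion or by noting that A is similar to its Jordan form J, which has the same characteristic polynomial as A) gives
  χ_A(x) = x^3 - 6*x^2 + 12*x - 8
which factors as (x - 2)^3. The eigenvalues (with algebraic multiplicities) are λ = 2 with multiplicity 3.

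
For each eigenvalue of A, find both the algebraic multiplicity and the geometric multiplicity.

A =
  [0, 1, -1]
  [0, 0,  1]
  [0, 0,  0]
λ = 0: alg = 3, geom = 1

Step 1 — factor the characteristic polynomial to read off the algebraic multiplicities:
  χ_A(x) = x^3

Step 2 — compute geometric multiplicities via the rank-nullity identity g(λ) = n − rank(A − λI):
  rank(A − (0)·I) = 2, so dim ker(A − (0)·I) = n − 2 = 1

Summary:
  λ = 0: algebraic multiplicity = 3, geometric multiplicity = 1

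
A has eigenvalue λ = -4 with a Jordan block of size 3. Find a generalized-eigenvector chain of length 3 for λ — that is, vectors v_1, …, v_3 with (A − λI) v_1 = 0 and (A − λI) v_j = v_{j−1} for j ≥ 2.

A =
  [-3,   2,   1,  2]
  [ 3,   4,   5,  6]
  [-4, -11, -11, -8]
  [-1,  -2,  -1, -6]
A Jordan chain for λ = -4 of length 3:
v_1 = (1, 1, -1, -1)ᵀ
v_2 = (1, 3, -4, -1)ᵀ
v_3 = (1, 0, 0, 0)ᵀ

Let N = A − (-4)·I. We want v_3 with N^3 v_3 = 0 but N^2 v_3 ≠ 0; then v_{j-1} := N · v_j for j = 3, …, 2.

Pick v_3 = (1, 0, 0, 0)ᵀ.
Then v_2 = N · v_3 = (1, 3, -4, -1)ᵀ.
Then v_1 = N · v_2 = (1, 1, -1, -1)ᵀ.

Sanity check: (A − (-4)·I) v_1 = (0, 0, 0, 0)ᵀ = 0. ✓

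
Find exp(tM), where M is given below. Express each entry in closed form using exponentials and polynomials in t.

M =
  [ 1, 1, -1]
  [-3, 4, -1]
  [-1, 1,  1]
e^{tM} =
  [-t^2*exp(2*t)/2 - t*exp(2*t) + exp(2*t), t*exp(2*t), t^2*exp(2*t)/2 - t*exp(2*t)]
  [-t^2*exp(2*t) - 3*t*exp(2*t), 2*t*exp(2*t) + exp(2*t), t^2*exp(2*t) - t*exp(2*t)]
  [-t^2*exp(2*t)/2 - t*exp(2*t), t*exp(2*t), t^2*exp(2*t)/2 - t*exp(2*t) + exp(2*t)]

Strategy: write M = P · J · P⁻¹ where J is a Jordan canonical form, so e^{tM} = P · e^{tJ} · P⁻¹, and e^{tJ} can be computed block-by-block.

M has Jordan form
J =
  [2, 1, 0]
  [0, 2, 1]
  [0, 0, 2]
(up to reordering of blocks).

Per-block formulas:
  For a 3×3 Jordan block J_3(2): exp(t · J_3(2)) = e^(2t)·(I + t·N + (t^2/2)·N^2), where N is the 3×3 nilpotent shift.

After assembling e^{tJ} and conjugating by P, we get:

e^{tM} =
  [-t^2*exp(2*t)/2 - t*exp(2*t) + exp(2*t), t*exp(2*t), t^2*exp(2*t)/2 - t*exp(2*t)]
  [-t^2*exp(2*t) - 3*t*exp(2*t), 2*t*exp(2*t) + exp(2*t), t^2*exp(2*t) - t*exp(2*t)]
  [-t^2*exp(2*t)/2 - t*exp(2*t), t*exp(2*t), t^2*exp(2*t)/2 - t*exp(2*t) + exp(2*t)]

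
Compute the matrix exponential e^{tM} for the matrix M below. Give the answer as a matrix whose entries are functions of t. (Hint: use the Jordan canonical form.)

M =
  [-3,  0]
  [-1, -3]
e^{tM} =
  [exp(-3*t), 0]
  [-t*exp(-3*t), exp(-3*t)]

Strategy: write M = P · J · P⁻¹ where J is a Jordan canonical form, so e^{tM} = P · e^{tJ} · P⁻¹, and e^{tJ} can be computed block-by-block.

M has Jordan form
J =
  [-3,  1]
  [ 0, -3]
(up to reordering of blocks).

Per-block formulas:
  For a 2×2 Jordan block J_2(-3): exp(t · J_2(-3)) = e^(-3t)·(I + t·N), where N is the 2×2 nilpotent shift.

After assembling e^{tJ} and conjugating by P, we get:

e^{tM} =
  [exp(-3*t), 0]
  [-t*exp(-3*t), exp(-3*t)]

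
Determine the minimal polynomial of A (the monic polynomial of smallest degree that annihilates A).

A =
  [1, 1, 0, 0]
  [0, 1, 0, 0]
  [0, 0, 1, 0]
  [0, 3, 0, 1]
x^2 - 2*x + 1

The characteristic polynomial is χ_A(x) = (x - 1)^4, so the eigenvalues are known. The minimal polynomial is
  m_A(x) = Π_λ (x − λ)^{k_λ}
where k_λ is the size of the *largest* Jordan block for λ (equivalently, the smallest k with (A − λI)^k v = 0 for every generalised eigenvector v of λ).

  λ = 1: largest Jordan block has size 2, contributing (x − 1)^2

So m_A(x) = (x - 1)^2 = x^2 - 2*x + 1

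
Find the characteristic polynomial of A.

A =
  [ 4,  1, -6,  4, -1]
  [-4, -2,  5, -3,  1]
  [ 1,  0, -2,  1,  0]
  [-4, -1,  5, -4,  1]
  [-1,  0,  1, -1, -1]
x^5 + 5*x^4 + 10*x^3 + 10*x^2 + 5*x + 1

Expanding det(x·I − A) (e.g. by cofactor expansion or by noting that A is similar to its Jordan form J, which has the same characteristic polynomial as A) gives
  χ_A(x) = x^5 + 5*x^4 + 10*x^3 + 10*x^2 + 5*x + 1
which factors as (x + 1)^5. The eigenvalues (with algebraic multiplicities) are λ = -1 with multiplicity 5.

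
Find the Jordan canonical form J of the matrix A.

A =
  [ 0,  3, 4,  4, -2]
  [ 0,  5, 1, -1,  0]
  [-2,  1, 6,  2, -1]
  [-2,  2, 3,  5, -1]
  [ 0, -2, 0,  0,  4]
J_3(4) ⊕ J_2(4)

The characteristic polynomial is
  det(x·I − A) = x^5 - 20*x^4 + 160*x^3 - 640*x^2 + 1280*x - 1024 = (x - 4)^5

Eigenvalues and multiplicities (the geometric multiplicity of λ is n − rank(A − λI), which equals the number of Jordan blocks for λ):
  λ = 4: algebraic multiplicity = 5, geometric multiplicity = 2

Determining the block sizes for each eigenvalue:
  λ = 4: with am = 5 and gm = 2, the partition is not yet determined (e.g. several partitions of 5 into 2 parts exist). Let N = A − (4)·I. Computing rank(N^1) = 3, rank(N^2) = 1, rank(N^3) = 0; the number of blocks of size ≥ j is rank(N^{j−1}) − rank(N^j), giving [2, 2, 1]. So we have 1 block(s) of size 3, 1 block(s) of size 2 → block sizes [3, 2]

Assembling the blocks gives a Jordan form
J =
  [4, 1, 0, 0, 0]
  [0, 4, 1, 0, 0]
  [0, 0, 4, 0, 0]
  [0, 0, 0, 4, 1]
  [0, 0, 0, 0, 4]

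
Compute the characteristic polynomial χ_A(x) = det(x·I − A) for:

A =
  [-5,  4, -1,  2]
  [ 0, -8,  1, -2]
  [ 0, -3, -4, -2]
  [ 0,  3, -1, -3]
x^4 + 20*x^3 + 150*x^2 + 500*x + 625

Expanding det(x·I − A) (e.g. by cofactor expansion or by noting that A is similar to its Jordan form J, which has the same characteristic polynomial as A) gives
  χ_A(x) = x^4 + 20*x^3 + 150*x^2 + 500*x + 625
which factors as (x + 5)^4. The eigenvalues (with algebraic multiplicities) are λ = -5 with multiplicity 4.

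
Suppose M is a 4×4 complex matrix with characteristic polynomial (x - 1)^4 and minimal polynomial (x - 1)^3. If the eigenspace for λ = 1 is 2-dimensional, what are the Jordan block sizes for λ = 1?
Block sizes for λ = 1: [3, 1]

Step 1 — from the characteristic polynomial, algebraic multiplicity of λ = 1 is 4. From dim ker(M − (1)·I) = 2, there are exactly 2 Jordan blocks for λ = 1.
Step 2 — from the minimal polynomial, the factor (x − 1)^3 tells us the largest block for λ = 1 has size 3.
Step 3 — with total size 4, 2 blocks, and largest block 3, the block sizes (in nonincreasing order) are [3, 1].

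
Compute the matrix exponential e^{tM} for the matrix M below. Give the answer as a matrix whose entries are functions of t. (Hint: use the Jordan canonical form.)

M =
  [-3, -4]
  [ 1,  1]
e^{tM} =
  [-2*t*exp(-t) + exp(-t), -4*t*exp(-t)]
  [t*exp(-t), 2*t*exp(-t) + exp(-t)]

Strategy: write M = P · J · P⁻¹ where J is a Jordan canonical form, so e^{tM} = P · e^{tJ} · P⁻¹, and e^{tJ} can be computed block-by-block.

M has Jordan form
J =
  [-1,  1]
  [ 0, -1]
(up to reordering of blocks).

Per-block formulas:
  For a 2×2 Jordan block J_2(-1): exp(t · J_2(-1)) = e^(-1t)·(I + t·N), where N is the 2×2 nilpotent shift.

After assembling e^{tJ} and conjugating by P, we get:

e^{tM} =
  [-2*t*exp(-t) + exp(-t), -4*t*exp(-t)]
  [t*exp(-t), 2*t*exp(-t) + exp(-t)]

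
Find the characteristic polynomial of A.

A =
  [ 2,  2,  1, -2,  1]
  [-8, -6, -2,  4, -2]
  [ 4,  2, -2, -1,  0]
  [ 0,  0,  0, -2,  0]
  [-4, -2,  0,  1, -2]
x^5 + 10*x^4 + 40*x^3 + 80*x^2 + 80*x + 32

Expanding det(x·I − A) (e.g. by cofactor expansion or by noting that A is similar to its Jordan form J, which has the same characteristic polynomial as A) gives
  χ_A(x) = x^5 + 10*x^4 + 40*x^3 + 80*x^2 + 80*x + 32
which factors as (x + 2)^5. The eigenvalues (with algebraic multiplicities) are λ = -2 with multiplicity 5.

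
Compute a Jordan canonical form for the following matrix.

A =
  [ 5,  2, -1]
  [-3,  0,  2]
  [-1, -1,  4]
J_3(3)

The characteristic polynomial is
  det(x·I − A) = x^3 - 9*x^2 + 27*x - 27 = (x - 3)^3

Eigenvalues and multiplicities (the geometric multiplicity of λ is n − rank(A − λI), which equals the number of Jordan blocks for λ):
  λ = 3: algebraic multiplicity = 3, geometric multiplicity = 1

Determining the block sizes for each eigenvalue:
  λ = 3: one block (gm = 1), so the single block has size am = 3 → block sizes [3]

Assembling the blocks gives a Jordan form
J =
  [3, 1, 0]
  [0, 3, 1]
  [0, 0, 3]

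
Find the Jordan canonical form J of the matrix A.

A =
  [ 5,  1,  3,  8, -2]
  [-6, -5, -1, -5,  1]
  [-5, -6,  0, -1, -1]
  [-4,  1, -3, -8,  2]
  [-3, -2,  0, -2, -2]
J_3(-2) ⊕ J_2(-2)

The characteristic polynomial is
  det(x·I − A) = x^5 + 10*x^4 + 40*x^3 + 80*x^2 + 80*x + 32 = (x + 2)^5

Eigenvalues and multiplicities (the geometric multiplicity of λ is n − rank(A − λI), which equals the number of Jordan blocks for λ):
  λ = -2: algebraic multiplicity = 5, geometric multiplicity = 2

Determining the block sizes for each eigenvalue:
  λ = -2: with am = 5 and gm = 2, the partition is not yet determined (e.g. several partitions of 5 into 2 parts exist). Let N = A − (-2)·I. Computing rank(N^1) = 3, rank(N^2) = 1, rank(N^3) = 0; the number of blocks of size ≥ j is rank(N^{j−1}) − rank(N^j), giving [2, 2, 1]. So we have 1 block(s) of size 3, 1 block(s) of size 2 → block sizes [3, 2]

Assembling the blocks gives a Jordan form
J =
  [-2,  1,  0,  0,  0]
  [ 0, -2,  1,  0,  0]
  [ 0,  0, -2,  0,  0]
  [ 0,  0,  0, -2,  1]
  [ 0,  0,  0,  0, -2]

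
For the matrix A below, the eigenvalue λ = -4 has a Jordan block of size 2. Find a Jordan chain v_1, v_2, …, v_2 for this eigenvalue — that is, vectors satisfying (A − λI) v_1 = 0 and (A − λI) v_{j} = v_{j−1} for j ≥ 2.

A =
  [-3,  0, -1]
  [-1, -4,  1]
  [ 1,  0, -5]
A Jordan chain for λ = -4 of length 2:
v_1 = (1, -1, 1)ᵀ
v_2 = (1, 0, 0)ᵀ

Let N = A − (-4)·I. We want v_2 with N^2 v_2 = 0 but N^1 v_2 ≠ 0; then v_{j-1} := N · v_j for j = 2, …, 2.

Pick v_2 = (1, 0, 0)ᵀ.
Then v_1 = N · v_2 = (1, -1, 1)ᵀ.

Sanity check: (A − (-4)·I) v_1 = (0, 0, 0)ᵀ = 0. ✓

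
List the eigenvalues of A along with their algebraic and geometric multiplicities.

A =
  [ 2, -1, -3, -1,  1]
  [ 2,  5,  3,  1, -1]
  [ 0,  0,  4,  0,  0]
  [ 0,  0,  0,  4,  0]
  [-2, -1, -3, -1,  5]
λ = 4: alg = 5, geom = 4

Step 1 — factor the characteristic polynomial to read off the algebraic multiplicities:
  χ_A(x) = (x - 4)^5

Step 2 — compute geometric multiplicities via the rank-nullity identity g(λ) = n − rank(A − λI):
  rank(A − (4)·I) = 1, so dim ker(A − (4)·I) = n − 1 = 4

Summary:
  λ = 4: algebraic multiplicity = 5, geometric multiplicity = 4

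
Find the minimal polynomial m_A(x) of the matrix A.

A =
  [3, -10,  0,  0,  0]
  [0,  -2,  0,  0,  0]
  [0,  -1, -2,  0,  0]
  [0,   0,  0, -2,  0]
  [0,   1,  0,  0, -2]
x^3 + x^2 - 8*x - 12

The characteristic polynomial is χ_A(x) = (x - 3)*(x + 2)^4, so the eigenvalues are known. The minimal polynomial is
  m_A(x) = Π_λ (x − λ)^{k_λ}
where k_λ is the size of the *largest* Jordan block for λ (equivalently, the smallest k with (A − λI)^k v = 0 for every generalised eigenvector v of λ).

  λ = -2: largest Jordan block has size 2, contributing (x + 2)^2
  λ = 3: largest Jordan block has size 1, contributing (x − 3)

So m_A(x) = (x - 3)*(x + 2)^2 = x^3 + x^2 - 8*x - 12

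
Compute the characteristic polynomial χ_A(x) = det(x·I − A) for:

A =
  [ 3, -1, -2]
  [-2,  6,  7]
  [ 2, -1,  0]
x^3 - 9*x^2 + 27*x - 27

Expanding det(x·I − A) (e.g. by cofactor expansion or by noting that A is similar to its Jordan form J, which has the same characteristic polynomial as A) gives
  χ_A(x) = x^3 - 9*x^2 + 27*x - 27
which factors as (x - 3)^3. The eigenvalues (with algebraic multiplicities) are λ = 3 with multiplicity 3.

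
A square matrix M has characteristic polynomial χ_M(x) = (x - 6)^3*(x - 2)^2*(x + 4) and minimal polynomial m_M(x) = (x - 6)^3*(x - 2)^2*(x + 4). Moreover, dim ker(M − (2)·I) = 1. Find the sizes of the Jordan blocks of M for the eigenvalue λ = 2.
Block sizes for λ = 2: [2]

Step 1 — from the characteristic polynomial, algebraic multiplicity of λ = 2 is 2. From dim ker(M − (2)·I) = 1, there are exactly 1 Jordan blocks for λ = 2.
Step 2 — from the minimal polynomial, the factor (x − 2)^2 tells us the largest block for λ = 2 has size 2.
Step 3 — with total size 2, 1 blocks, and largest block 2, the block sizes (in nonincreasing order) are [2].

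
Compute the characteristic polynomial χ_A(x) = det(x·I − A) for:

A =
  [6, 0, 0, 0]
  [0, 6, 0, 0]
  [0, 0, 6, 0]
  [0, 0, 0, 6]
x^4 - 24*x^3 + 216*x^2 - 864*x + 1296

Expanding det(x·I − A) (e.g. by cofactor expansion or by noting that A is similar to its Jordan form J, which has the same characteristic polynomial as A) gives
  χ_A(x) = x^4 - 24*x^3 + 216*x^2 - 864*x + 1296
which factors as (x - 6)^4. The eigenvalues (with algebraic multiplicities) are λ = 6 with multiplicity 4.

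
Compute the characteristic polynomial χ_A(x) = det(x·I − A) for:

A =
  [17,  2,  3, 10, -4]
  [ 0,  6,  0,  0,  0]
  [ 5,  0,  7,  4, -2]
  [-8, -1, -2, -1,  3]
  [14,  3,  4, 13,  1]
x^5 - 30*x^4 + 360*x^3 - 2160*x^2 + 6480*x - 7776

Expanding det(x·I − A) (e.g. by cofactor expansion or by noting that A is similar to its Jordan form J, which has the same characteristic polynomial as A) gives
  χ_A(x) = x^5 - 30*x^4 + 360*x^3 - 2160*x^2 + 6480*x - 7776
which factors as (x - 6)^5. The eigenvalues (with algebraic multiplicities) are λ = 6 with multiplicity 5.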